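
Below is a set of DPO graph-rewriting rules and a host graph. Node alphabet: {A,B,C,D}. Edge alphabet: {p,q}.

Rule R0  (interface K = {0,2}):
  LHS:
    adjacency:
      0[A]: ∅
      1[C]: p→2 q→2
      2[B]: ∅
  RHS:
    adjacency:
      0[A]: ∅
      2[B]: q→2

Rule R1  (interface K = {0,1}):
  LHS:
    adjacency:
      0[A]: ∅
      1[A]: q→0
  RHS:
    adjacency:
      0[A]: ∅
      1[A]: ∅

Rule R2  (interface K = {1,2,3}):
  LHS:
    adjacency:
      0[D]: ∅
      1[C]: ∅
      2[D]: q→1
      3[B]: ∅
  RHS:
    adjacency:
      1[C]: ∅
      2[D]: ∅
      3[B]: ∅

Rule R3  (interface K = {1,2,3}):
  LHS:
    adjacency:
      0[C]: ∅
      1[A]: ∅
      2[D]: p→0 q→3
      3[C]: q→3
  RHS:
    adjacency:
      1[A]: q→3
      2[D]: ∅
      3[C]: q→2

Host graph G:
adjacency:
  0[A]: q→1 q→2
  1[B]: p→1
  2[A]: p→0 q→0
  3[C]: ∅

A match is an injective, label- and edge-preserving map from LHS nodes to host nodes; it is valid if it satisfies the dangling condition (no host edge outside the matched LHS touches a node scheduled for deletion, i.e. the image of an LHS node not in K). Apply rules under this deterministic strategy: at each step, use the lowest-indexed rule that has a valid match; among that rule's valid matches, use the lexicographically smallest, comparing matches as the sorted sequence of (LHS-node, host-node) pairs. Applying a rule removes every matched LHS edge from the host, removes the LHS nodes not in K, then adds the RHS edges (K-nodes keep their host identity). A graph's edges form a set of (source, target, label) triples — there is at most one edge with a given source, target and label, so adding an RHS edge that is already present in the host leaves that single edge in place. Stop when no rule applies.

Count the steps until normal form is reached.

start.  V:4 E:5  edges: 0-q->1 0-q->2 1-p->1 2-p->0 2-q->0
1. fire R1 via {0↦0, 1↦2}  →  V:4 E:4  edges: 0-q->1 0-q->2 1-p->1 2-p->0
2. fire R1 via {0↦2, 1↦0}  →  V:4 E:3  edges: 0-q->1 1-p->1 2-p->0
final graph: no rule applies after step 2

Answer: 2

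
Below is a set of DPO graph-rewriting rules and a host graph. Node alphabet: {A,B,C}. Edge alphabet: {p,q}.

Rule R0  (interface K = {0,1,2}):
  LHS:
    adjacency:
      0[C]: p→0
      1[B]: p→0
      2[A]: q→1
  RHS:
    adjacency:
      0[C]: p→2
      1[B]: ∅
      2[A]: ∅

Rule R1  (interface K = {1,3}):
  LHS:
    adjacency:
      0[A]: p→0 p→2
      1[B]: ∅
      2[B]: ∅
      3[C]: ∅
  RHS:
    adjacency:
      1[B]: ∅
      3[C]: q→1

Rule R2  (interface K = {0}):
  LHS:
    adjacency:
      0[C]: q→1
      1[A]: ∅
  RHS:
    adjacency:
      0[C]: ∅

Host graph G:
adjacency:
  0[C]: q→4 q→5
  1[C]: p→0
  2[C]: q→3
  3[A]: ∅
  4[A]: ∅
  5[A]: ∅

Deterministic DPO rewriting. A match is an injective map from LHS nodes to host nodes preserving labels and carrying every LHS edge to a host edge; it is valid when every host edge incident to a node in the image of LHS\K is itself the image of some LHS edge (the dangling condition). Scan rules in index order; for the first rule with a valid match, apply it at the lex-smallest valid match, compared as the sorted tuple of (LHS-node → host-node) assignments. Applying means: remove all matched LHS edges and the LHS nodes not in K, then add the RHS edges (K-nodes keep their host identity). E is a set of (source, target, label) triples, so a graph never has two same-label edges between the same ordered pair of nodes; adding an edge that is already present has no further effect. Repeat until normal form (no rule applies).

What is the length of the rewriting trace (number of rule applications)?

[0] host  ⇒  6 nodes, 4 edges  {0-q->4 0-q->5 1-p->0 2-q->3}
[1] R2 @ {0↦0, 1↦4}  ⇒  5 nodes, 3 edges  {0-q->5 1-p->0 2-q->3}
[2] R2 @ {0↦0, 1↦5}  ⇒  4 nodes, 2 edges  {1-p->0 2-q->3}
[3] R2 @ {0↦2, 1↦3}  ⇒  3 nodes, 1 edges  {1-p->0}
normal form: no rule applies after step 3

Answer: 3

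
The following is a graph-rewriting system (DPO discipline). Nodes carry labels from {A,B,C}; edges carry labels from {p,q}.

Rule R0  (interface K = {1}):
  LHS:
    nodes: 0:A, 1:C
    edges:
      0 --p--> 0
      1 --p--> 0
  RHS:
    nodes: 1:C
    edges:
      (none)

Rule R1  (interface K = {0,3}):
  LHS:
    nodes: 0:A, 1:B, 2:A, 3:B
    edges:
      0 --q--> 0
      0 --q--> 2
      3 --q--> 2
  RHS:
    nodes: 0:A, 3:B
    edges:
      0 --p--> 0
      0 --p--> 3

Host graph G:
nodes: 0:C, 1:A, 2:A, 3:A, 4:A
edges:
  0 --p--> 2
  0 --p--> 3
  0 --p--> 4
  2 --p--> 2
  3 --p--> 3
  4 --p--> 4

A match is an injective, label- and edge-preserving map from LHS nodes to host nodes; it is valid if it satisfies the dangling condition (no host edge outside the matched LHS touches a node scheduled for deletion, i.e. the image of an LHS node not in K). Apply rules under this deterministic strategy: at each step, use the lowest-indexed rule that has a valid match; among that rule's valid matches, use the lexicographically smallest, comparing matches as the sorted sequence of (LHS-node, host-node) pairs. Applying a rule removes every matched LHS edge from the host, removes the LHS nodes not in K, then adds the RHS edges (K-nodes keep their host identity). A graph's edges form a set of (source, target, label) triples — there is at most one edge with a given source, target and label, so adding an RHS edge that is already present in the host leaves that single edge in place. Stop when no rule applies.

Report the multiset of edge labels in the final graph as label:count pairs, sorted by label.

Answer: (no edges)

Derivation:
[0] host  ⇒  5 nodes, 6 edges  {0-p->2 0-p->3 0-p->4 2-p->2 3-p->3 4-p->4}
[1] R0 @ {0↦2, 1↦0}  ⇒  4 nodes, 4 edges  {0-p->3 0-p->4 3-p->3 4-p->4}
[2] R0 @ {0↦3, 1↦0}  ⇒  3 nodes, 2 edges  {0-p->4 4-p->4}
[3] R0 @ {0↦4, 1↦0}  ⇒  2 nodes, 0 edges  {∅}
normal form: no rule applies after step 3
NF edges: []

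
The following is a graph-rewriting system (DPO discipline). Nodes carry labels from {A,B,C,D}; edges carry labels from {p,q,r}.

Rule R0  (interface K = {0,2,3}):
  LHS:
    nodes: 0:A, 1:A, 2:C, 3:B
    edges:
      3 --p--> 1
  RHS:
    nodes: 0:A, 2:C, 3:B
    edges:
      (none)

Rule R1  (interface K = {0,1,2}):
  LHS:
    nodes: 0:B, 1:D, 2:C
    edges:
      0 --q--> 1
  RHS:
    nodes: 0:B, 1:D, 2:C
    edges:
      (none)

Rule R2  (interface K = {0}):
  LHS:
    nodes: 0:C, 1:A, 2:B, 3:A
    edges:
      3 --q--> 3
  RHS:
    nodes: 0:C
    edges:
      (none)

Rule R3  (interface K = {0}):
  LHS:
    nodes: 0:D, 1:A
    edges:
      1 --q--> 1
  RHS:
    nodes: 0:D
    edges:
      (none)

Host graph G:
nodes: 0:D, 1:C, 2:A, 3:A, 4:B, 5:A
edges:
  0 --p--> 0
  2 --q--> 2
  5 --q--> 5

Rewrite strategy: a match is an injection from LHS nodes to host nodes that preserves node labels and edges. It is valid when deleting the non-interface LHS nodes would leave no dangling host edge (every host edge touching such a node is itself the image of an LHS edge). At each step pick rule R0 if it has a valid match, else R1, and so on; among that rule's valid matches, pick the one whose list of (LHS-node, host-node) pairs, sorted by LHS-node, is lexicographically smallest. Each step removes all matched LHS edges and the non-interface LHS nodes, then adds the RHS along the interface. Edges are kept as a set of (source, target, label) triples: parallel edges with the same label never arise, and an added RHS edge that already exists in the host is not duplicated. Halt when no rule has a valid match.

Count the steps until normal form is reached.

Answer: 2

Steps:
initial: |V|=6 |E|=3  E = 0-p->0 2-q->2 5-q->5
step 1: apply R2 at {0↦1, 1↦3, 2↦4, 3↦2}  → |V|=3 |E|=2  E = 0-p->0 5-q->5
step 2: apply R3 at {0↦0, 1↦5}  → |V|=2 |E|=1  E = 0-p->0
final graph: no rule applies after step 2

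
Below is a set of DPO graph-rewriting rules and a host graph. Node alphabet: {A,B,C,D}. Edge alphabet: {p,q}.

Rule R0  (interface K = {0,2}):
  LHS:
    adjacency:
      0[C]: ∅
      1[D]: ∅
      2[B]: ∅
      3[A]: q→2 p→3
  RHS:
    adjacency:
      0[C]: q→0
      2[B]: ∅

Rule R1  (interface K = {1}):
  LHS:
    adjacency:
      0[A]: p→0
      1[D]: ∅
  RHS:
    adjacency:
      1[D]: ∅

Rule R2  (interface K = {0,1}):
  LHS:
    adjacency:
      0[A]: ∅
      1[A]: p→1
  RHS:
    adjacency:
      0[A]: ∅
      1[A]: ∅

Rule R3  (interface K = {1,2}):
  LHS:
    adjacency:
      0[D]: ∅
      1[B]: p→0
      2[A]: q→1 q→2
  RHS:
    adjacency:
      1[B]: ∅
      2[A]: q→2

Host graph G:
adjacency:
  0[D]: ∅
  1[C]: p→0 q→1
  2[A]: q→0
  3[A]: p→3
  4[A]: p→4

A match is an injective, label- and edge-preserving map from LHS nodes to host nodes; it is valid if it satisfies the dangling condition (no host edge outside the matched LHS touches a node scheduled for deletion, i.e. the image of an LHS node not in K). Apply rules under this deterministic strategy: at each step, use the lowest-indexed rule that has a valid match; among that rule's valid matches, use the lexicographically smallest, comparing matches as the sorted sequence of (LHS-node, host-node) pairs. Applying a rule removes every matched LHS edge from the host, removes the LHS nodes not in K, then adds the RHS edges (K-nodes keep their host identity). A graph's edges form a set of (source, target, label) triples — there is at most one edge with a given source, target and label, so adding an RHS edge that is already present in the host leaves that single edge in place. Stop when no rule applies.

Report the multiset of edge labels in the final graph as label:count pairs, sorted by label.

Answer: p:1 q:2

Steps:
[0] host  ⇒  5 nodes, 5 edges  {1-p->0 1-q->1 2-q->0 3-p->3 4-p->4}
[1] R1 @ {0↦3, 1↦0}  ⇒  4 nodes, 4 edges  {1-p->0 1-q->1 2-q->0 4-p->4}
[2] R1 @ {0↦4, 1↦0}  ⇒  3 nodes, 3 edges  {1-p->0 1-q->1 2-q->0}
normal form: no rule applies after step 2
NF edges: [(1, 0, 'p'), (1, 1, 'q'), (2, 0, 'q')]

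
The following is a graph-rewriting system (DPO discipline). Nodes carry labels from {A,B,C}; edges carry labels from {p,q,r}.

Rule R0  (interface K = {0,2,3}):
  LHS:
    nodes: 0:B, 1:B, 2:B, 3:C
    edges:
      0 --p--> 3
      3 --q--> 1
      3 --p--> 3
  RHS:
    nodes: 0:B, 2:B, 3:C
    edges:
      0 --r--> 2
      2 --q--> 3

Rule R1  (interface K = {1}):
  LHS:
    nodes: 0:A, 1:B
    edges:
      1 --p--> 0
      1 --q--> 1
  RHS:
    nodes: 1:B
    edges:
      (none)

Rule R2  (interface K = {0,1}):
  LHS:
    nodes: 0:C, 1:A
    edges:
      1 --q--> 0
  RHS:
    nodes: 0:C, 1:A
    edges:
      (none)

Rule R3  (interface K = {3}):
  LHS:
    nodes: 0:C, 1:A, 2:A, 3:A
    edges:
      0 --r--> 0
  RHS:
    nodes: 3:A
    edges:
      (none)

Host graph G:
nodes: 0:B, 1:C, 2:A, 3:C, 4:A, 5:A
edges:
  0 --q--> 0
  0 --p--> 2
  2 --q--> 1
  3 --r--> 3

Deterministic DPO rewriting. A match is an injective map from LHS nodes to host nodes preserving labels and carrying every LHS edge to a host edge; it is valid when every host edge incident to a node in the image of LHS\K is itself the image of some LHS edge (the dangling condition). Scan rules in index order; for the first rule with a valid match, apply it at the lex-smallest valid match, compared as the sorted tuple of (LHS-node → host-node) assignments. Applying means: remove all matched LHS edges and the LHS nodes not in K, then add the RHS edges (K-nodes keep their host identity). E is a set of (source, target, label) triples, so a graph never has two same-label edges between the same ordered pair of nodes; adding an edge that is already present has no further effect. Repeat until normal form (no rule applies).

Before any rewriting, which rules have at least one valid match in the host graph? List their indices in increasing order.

Answer: [R2,R3]

Steps:
R0: no valid match — LHS pattern not found
R1: no valid match — 1 raw match, all fail dangling condition
R2: 1 valid match — {0↦1, 1↦2}
R3: 2 valid matches — {0↦3, 1↦4, 2↦5, 3↦2}, {0↦3, 1↦5, 2↦4, 3↦2}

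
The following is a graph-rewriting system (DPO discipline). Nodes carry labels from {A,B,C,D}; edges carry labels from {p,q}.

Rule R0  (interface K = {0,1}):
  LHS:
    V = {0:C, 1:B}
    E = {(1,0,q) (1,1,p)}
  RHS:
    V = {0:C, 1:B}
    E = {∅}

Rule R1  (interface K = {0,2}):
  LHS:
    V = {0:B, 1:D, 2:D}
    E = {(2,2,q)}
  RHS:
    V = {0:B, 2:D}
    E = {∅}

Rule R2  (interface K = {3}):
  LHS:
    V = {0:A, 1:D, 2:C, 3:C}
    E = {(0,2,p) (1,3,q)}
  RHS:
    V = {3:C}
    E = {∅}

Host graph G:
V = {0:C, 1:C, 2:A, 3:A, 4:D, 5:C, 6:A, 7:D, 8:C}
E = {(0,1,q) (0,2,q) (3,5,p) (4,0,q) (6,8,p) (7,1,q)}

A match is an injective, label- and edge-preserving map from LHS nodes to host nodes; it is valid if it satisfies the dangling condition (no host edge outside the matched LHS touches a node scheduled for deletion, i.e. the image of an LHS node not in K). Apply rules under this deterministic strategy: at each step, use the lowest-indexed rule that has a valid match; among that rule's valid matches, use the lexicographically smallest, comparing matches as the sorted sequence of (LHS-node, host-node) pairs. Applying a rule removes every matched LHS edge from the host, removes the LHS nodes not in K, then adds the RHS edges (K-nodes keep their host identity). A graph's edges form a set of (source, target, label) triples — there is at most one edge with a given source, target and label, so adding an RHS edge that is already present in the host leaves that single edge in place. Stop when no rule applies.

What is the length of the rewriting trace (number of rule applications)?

start.  V:9 E:6  edges: 0-q->1 0-q->2 3-p->5 4-q->0 6-p->8 7-q->1
1. fire R2 via {0↦3, 1↦4, 2↦5, 3↦0}  →  V:6 E:4  edges: 0-q->1 0-q->2 6-p->8 7-q->1
2. fire R2 via {0↦6, 1↦7, 2↦8, 3↦1}  →  V:3 E:2  edges: 0-q->1 0-q->2
halt: no rule applies after step 2

Answer: 2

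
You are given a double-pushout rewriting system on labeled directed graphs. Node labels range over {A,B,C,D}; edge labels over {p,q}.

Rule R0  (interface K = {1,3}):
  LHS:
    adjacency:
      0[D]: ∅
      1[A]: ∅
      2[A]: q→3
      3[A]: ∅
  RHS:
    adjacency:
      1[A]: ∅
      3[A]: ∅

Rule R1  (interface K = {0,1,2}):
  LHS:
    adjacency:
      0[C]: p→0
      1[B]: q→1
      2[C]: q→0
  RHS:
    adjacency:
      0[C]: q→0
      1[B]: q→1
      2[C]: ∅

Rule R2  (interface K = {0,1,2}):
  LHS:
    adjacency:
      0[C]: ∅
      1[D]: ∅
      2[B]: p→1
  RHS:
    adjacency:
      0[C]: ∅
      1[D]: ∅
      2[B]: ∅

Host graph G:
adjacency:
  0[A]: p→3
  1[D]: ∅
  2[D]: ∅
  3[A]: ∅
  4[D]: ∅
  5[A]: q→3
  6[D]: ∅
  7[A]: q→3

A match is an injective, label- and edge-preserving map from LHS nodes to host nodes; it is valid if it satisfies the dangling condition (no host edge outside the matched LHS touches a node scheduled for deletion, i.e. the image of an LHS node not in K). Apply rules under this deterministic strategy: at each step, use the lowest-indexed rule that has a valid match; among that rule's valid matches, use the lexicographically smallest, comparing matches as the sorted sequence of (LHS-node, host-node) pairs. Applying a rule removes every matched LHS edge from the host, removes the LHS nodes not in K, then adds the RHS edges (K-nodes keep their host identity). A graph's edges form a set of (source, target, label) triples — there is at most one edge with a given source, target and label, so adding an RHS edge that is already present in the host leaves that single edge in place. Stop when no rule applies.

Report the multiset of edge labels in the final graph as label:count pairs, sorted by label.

Answer: p:1

Rewrite trace:
[0] host  ⇒  8 nodes, 3 edges  {0-p->3 5-q->3 7-q->3}
[1] R0 @ {0↦1, 1↦0, 2↦5, 3↦3}  ⇒  6 nodes, 2 edges  {0-p->3 7-q->3}
[2] R0 @ {0↦2, 1↦0, 2↦7, 3↦3}  ⇒  4 nodes, 1 edges  {0-p->3}
normal form: no rule applies after step 2
NF edges: [(0, 3, 'p')]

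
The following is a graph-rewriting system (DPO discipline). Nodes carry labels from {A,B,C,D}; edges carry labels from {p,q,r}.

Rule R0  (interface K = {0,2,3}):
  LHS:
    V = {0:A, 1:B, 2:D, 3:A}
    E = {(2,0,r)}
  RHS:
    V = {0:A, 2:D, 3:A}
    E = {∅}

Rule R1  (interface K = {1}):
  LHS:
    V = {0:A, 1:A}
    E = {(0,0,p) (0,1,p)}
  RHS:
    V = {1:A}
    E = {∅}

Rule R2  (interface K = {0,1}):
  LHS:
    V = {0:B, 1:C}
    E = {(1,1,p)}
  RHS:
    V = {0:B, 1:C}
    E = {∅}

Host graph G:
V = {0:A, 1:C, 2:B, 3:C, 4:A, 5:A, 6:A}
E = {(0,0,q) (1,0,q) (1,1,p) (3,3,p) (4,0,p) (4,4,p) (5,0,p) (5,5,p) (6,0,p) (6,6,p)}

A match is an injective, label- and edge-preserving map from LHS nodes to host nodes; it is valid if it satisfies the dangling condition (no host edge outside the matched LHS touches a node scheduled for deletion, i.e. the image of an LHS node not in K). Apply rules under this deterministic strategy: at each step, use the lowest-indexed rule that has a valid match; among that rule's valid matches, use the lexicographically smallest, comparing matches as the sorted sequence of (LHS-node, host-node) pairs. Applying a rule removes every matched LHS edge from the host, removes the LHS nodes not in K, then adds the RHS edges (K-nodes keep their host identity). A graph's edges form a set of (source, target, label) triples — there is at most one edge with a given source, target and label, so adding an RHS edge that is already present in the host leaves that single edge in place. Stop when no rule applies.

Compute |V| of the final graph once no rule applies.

[0] host  ⇒  7 nodes, 10 edges  {0-q->0 1-q->0 1-p->1 3-p->3 4-p->0 4-p->4 5-p->0 5-p->5 6-p->0 6-p->6}
[1] R1 @ {0↦4, 1↦0}  ⇒  6 nodes, 8 edges  {0-q->0 1-q->0 1-p->1 3-p->3 5-p->0 5-p->5 6-p->0 6-p->6}
[2] R1 @ {0↦5, 1↦0}  ⇒  5 nodes, 6 edges  {0-q->0 1-q->0 1-p->1 3-p->3 6-p->0 6-p->6}
[3] R1 @ {0↦6, 1↦0}  ⇒  4 nodes, 4 edges  {0-q->0 1-q->0 1-p->1 3-p->3}
[4] R2 @ {0↦2, 1↦1}  ⇒  4 nodes, 3 edges  {0-q->0 1-q->0 3-p->3}
[5] R2 @ {0↦2, 1↦3}  ⇒  4 nodes, 2 edges  {0-q->0 1-q->0}
final graph: no rule applies after step 5
NF nodes: {0:A, 1:C, 2:B, 3:C}

Answer: 4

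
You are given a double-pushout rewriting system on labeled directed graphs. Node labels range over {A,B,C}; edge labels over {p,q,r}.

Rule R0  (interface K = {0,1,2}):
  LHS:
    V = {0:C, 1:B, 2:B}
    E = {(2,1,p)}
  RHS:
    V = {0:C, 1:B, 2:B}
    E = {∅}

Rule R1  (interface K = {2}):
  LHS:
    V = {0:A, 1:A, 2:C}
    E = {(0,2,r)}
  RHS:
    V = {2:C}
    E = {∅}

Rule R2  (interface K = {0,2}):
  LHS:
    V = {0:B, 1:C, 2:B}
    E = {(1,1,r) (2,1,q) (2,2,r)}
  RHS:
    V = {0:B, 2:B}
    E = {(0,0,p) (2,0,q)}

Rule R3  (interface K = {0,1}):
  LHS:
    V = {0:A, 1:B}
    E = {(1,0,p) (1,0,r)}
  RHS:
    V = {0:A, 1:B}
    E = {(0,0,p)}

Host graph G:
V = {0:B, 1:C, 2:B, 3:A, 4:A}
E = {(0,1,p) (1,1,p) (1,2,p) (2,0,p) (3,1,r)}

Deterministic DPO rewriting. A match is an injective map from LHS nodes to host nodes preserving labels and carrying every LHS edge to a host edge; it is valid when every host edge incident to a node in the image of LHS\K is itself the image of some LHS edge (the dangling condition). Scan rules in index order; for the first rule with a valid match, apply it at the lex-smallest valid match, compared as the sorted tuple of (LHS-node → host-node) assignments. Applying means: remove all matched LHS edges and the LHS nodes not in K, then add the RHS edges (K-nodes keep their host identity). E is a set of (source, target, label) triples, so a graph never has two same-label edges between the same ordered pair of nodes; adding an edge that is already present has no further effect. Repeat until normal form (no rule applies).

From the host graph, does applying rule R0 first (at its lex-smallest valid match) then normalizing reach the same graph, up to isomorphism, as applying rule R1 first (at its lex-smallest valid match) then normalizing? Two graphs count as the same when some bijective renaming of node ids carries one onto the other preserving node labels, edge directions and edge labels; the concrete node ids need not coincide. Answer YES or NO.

Answer: YES

Steps:
branch R0-first: apply at {0↦1, 1↦0, 2↦2} → |E|=4, then 1 more step(s) → NF |V|=3 |E|=3 V={0:B, 1:C, 2:B} E=0-p->1 1-p->1 1-p->2
branch R1-first: apply at {0↦3, 1↦4, 2↦1} → |E|=4, then 1 more step(s) → NF |V|=3 |E|=3 V={0:B, 1:C, 2:B} E=0-p->1 1-p->1 1-p->2
graphs isomorphic (equal up to label-preserving node renaming)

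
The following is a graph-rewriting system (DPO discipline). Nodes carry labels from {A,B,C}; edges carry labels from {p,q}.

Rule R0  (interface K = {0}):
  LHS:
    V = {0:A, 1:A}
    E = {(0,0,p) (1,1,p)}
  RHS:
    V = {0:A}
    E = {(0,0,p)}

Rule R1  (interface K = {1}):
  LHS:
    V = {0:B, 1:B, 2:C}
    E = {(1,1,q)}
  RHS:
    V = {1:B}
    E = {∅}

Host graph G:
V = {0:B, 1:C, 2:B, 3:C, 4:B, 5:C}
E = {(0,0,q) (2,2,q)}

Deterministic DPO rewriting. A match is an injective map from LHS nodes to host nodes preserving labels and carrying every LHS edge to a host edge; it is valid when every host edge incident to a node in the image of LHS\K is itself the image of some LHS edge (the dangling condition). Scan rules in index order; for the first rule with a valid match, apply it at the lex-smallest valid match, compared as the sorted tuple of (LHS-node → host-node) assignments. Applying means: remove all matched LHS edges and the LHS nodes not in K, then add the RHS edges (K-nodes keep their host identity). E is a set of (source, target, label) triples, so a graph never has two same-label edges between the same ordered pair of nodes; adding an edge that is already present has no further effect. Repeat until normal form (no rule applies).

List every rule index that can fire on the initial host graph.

Answer: [R1]

Rewrite trace:
R0: no valid match — LHS pattern not found
R1: 6 valid matches — {0↦4, 1↦0, 2↦1}, {0↦4, 1↦0, 2↦3}, {0↦4, 1↦0, 2↦5} (+3 more)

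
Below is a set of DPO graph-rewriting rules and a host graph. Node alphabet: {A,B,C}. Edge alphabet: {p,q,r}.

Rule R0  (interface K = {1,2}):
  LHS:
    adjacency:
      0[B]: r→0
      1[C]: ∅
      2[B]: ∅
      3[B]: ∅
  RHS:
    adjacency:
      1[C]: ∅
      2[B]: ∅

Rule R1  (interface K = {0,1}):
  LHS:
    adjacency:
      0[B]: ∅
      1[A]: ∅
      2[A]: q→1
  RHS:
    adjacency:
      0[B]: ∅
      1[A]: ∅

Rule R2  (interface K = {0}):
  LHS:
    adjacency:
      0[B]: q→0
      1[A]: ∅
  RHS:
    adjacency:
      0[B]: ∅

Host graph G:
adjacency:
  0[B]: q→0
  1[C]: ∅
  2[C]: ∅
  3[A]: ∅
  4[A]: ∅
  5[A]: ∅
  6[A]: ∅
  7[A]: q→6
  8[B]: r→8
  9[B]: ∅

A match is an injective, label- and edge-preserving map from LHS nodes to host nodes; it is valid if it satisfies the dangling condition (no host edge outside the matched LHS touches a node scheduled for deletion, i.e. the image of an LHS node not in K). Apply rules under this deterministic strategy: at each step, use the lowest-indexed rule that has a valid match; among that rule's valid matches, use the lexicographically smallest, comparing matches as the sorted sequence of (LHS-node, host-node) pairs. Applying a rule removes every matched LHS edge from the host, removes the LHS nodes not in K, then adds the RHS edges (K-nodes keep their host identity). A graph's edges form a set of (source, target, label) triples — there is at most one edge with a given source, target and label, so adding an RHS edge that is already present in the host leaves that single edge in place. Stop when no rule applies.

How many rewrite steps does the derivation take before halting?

start.  V:10 E:3  edges: 0-q->0 7-q->6 8-r->8
1. fire R0 via {0↦8, 1↦1, 2↦0, 3↦9}  →  V:8 E:2  edges: 0-q->0 7-q->6
2. fire R1 via {0↦0, 1↦6, 2↦7}  →  V:7 E:1  edges: 0-q->0
3. fire R2 via {0↦0, 1↦3}  →  V:6 E:0  edges: ∅
normal form: no rule applies after step 3

Answer: 3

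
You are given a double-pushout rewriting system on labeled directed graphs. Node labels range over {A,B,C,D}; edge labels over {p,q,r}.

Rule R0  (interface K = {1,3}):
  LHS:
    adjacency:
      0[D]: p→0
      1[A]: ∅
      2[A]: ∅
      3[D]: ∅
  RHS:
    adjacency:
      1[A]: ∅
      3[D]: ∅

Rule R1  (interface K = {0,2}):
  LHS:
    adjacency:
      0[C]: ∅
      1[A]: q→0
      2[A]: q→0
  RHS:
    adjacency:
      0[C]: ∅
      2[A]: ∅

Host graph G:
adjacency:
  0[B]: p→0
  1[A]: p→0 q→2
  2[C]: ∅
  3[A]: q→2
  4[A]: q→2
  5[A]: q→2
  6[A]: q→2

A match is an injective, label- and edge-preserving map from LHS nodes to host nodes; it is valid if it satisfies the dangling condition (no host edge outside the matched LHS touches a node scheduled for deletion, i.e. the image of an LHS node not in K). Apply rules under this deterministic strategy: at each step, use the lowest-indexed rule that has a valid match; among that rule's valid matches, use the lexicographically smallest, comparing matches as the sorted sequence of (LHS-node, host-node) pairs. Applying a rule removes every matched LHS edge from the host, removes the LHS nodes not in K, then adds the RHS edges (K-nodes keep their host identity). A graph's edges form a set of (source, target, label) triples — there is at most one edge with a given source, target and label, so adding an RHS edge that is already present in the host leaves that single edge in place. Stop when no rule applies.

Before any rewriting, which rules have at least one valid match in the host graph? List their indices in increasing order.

Answer: [R1]

Derivation:
R0: no valid match — LHS pattern not found
R1: 16 valid matches — {0↦2, 1↦3, 2↦1}, {0↦2, 1↦3, 2↦4}, {0↦2, 1↦3, 2↦5} (+13 more)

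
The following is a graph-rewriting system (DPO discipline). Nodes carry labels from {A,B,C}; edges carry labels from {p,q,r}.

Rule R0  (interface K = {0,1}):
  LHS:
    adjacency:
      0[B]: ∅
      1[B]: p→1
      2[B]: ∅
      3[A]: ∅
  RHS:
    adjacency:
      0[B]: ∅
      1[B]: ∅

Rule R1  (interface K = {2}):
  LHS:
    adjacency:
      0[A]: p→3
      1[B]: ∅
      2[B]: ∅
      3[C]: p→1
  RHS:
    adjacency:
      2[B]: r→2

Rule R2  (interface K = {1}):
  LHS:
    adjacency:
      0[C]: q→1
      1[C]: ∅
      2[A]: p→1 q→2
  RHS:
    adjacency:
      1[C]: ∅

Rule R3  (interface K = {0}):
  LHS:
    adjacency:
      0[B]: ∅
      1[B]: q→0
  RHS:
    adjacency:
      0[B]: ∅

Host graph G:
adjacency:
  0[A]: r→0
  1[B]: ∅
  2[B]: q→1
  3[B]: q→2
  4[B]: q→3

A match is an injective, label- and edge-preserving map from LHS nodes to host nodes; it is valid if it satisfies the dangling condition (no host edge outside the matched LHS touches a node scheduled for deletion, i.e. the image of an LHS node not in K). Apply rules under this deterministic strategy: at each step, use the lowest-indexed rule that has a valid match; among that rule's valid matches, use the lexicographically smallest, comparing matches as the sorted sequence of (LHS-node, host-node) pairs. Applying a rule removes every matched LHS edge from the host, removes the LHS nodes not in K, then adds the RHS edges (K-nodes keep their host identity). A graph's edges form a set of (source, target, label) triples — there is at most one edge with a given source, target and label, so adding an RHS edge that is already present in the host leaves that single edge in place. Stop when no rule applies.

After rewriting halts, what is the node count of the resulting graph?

Answer: 2

Rewrite trace:
[0] host  ⇒  5 nodes, 4 edges  {0-r->0 2-q->1 3-q->2 4-q->3}
[1] R3 @ {0↦3, 1↦4}  ⇒  4 nodes, 3 edges  {0-r->0 2-q->1 3-q->2}
[2] R3 @ {0↦2, 1↦3}  ⇒  3 nodes, 2 edges  {0-r->0 2-q->1}
[3] R3 @ {0↦1, 1↦2}  ⇒  2 nodes, 1 edges  {0-r->0}
halt: no rule applies after step 3
NF nodes: {0:A, 1:B}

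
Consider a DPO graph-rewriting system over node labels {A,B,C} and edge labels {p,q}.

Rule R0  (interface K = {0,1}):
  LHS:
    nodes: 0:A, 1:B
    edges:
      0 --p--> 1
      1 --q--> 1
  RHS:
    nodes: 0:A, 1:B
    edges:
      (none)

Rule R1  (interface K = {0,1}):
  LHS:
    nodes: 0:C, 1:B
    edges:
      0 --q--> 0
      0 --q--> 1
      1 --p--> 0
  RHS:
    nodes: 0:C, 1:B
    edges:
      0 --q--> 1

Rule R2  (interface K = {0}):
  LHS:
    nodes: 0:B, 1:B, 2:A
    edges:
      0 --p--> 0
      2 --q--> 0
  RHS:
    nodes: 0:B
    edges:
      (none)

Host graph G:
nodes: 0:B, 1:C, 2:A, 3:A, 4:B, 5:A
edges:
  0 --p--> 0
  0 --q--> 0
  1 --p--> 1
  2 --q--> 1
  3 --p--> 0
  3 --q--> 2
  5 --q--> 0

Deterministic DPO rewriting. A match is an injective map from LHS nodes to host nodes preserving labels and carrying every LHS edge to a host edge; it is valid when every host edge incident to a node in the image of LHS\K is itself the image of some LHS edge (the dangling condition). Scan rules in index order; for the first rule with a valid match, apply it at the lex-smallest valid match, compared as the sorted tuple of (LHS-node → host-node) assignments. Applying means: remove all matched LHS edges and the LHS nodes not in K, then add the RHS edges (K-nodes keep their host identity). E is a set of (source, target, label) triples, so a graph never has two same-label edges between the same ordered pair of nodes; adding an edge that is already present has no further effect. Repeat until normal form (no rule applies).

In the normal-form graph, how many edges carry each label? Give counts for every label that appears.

[0] host  ⇒  6 nodes, 7 edges  {0-p->0 0-q->0 1-p->1 2-q->1 3-p->0 3-q->2 5-q->0}
[1] R0 @ {0↦3, 1↦0}  ⇒  6 nodes, 5 edges  {0-p->0 1-p->1 2-q->1 3-q->2 5-q->0}
[2] R2 @ {0↦0, 1↦4, 2↦5}  ⇒  4 nodes, 3 edges  {1-p->1 2-q->1 3-q->2}
final graph: no rule applies after step 2
NF edges: [(1, 1, 'p'), (2, 1, 'q'), (3, 2, 'q')]

Answer: p:1 q:2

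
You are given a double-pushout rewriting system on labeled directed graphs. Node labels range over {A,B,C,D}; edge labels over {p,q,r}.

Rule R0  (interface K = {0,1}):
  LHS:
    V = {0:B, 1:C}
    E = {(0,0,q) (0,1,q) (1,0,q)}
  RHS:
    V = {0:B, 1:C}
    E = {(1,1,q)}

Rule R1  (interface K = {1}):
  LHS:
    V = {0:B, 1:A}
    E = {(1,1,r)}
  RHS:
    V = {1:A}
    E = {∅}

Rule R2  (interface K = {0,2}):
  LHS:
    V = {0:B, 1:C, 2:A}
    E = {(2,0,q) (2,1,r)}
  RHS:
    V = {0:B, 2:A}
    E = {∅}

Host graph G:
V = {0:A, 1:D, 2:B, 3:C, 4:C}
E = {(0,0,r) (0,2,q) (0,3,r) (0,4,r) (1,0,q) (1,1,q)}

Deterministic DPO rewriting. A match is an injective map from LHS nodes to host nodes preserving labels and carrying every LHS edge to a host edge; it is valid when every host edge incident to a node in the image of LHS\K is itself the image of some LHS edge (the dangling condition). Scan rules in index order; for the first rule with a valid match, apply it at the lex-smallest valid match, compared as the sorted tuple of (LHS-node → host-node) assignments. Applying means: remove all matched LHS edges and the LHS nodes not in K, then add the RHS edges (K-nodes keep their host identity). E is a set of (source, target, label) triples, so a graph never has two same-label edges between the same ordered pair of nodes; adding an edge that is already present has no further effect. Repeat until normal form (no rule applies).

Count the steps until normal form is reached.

start.  V:5 E:6  edges: 0-r->0 0-q->2 0-r->3 0-r->4 1-q->0 1-q->1
1. fire R2 via {0↦2, 1↦3, 2↦0}  →  V:4 E:4  edges: 0-r->0 0-r->4 1-q->0 1-q->1
2. fire R1 via {0↦2, 1↦0}  →  V:3 E:3  edges: 0-r->4 1-q->0 1-q->1
halt: no rule applies after step 2

Answer: 2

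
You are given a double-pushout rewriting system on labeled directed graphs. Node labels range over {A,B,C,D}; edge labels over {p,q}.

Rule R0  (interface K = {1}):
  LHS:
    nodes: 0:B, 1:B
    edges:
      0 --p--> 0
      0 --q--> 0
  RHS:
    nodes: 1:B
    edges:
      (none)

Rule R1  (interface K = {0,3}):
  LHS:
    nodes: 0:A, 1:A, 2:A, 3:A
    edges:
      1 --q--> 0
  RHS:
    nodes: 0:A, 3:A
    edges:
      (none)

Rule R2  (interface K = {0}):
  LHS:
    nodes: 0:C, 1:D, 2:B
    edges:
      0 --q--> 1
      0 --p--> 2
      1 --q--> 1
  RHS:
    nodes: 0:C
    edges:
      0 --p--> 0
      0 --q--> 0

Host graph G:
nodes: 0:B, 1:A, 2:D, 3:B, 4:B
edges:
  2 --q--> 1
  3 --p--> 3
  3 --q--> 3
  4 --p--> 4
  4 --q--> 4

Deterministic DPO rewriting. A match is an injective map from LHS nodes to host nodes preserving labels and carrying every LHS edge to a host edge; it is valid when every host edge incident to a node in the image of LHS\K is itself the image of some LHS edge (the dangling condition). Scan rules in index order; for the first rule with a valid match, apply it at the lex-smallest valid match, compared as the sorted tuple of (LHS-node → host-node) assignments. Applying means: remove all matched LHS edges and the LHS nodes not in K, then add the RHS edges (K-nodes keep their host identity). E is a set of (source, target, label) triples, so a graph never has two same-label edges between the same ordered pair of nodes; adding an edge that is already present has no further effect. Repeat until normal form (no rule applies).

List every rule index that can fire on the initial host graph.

Answer: [R0]

Steps:
R0: 4 valid matches — {0↦3, 1↦0}, {0↦3, 1↦4}, {0↦4, 1↦0} (+1 more)
R1: no valid match — LHS pattern not found
R2: no valid match — LHS pattern not found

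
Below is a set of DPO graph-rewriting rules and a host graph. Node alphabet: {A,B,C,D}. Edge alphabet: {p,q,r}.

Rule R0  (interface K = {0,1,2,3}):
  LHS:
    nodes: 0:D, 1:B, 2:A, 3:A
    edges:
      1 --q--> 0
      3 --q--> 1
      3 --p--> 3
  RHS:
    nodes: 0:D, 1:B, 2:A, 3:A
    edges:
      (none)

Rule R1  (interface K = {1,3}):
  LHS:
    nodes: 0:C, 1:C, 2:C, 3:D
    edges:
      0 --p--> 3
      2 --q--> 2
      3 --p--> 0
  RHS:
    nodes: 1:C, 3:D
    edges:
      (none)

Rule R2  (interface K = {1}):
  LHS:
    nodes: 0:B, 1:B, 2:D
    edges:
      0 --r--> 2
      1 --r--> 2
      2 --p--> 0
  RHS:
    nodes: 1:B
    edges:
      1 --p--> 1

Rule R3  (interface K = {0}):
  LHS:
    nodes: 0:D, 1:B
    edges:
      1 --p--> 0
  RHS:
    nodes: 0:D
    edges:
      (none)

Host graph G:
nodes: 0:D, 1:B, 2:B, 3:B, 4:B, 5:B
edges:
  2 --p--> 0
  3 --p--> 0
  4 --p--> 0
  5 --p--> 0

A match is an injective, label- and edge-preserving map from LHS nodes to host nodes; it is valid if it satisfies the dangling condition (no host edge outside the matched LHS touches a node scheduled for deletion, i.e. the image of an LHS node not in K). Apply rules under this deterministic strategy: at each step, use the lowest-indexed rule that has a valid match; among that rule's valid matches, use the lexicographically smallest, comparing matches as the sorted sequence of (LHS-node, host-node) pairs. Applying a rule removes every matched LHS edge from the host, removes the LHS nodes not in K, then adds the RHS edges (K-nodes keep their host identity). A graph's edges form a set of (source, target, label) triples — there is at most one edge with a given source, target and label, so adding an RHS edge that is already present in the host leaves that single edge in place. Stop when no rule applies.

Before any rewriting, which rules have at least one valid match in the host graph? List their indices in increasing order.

R0: no valid match — LHS pattern not found
R1: no valid match — LHS pattern not found
R2: no valid match — LHS pattern not found
R3: 4 valid matches — {0↦0, 1↦2}, {0↦0, 1↦3}, {0↦0, 1↦4} (+1 more)

Answer: [R3]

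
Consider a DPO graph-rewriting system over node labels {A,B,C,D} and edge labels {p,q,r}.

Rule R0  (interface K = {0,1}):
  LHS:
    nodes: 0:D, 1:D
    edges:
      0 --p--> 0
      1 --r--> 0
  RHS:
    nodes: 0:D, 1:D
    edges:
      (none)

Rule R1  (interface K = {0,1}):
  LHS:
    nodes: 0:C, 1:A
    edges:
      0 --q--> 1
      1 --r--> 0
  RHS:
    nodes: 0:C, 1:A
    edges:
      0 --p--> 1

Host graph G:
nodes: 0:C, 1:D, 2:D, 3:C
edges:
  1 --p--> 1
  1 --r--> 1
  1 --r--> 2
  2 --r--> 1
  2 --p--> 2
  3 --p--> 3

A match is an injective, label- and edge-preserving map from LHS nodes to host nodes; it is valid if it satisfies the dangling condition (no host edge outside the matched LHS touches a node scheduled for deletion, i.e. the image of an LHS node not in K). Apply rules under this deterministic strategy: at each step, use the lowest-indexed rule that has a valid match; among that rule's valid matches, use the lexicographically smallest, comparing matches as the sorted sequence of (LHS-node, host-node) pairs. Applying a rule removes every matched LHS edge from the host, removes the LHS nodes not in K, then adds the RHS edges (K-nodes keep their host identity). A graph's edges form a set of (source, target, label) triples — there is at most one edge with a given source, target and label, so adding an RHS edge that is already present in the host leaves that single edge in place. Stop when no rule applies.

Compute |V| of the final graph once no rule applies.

start.  V:4 E:6  edges: 1-p->1 1-r->1 1-r->2 2-r->1 2-p->2 3-p->3
1. fire R0 via {0↦1, 1↦2}  →  V:4 E:4  edges: 1-r->1 1-r->2 2-p->2 3-p->3
2. fire R0 via {0↦2, 1↦1}  →  V:4 E:2  edges: 1-r->1 3-p->3
final graph: no rule applies after step 2
NF nodes: {0:C, 1:D, 2:D, 3:C}

Answer: 4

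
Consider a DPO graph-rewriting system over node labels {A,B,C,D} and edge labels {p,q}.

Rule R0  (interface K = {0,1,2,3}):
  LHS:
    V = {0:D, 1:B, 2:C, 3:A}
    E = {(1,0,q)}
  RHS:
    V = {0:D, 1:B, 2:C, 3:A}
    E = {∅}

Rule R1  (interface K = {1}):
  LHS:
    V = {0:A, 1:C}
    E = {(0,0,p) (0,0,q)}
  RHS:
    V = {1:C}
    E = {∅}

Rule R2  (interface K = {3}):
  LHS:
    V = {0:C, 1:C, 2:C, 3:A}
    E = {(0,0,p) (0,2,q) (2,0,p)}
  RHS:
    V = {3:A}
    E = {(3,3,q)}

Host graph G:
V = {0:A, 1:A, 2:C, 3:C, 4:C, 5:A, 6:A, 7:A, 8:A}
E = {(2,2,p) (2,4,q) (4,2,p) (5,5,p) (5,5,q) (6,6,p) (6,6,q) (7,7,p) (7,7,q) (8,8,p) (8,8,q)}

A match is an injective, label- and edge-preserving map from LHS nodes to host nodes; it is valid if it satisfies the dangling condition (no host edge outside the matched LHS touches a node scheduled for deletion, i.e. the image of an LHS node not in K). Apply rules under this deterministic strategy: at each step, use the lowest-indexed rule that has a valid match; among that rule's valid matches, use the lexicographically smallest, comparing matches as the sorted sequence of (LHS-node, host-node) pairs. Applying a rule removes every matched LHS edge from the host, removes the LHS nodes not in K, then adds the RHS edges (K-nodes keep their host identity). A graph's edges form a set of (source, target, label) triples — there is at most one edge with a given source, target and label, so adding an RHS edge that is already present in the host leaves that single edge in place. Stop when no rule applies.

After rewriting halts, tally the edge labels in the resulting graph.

Answer: q:1

Steps:
start.  V:9 E:11  edges: 2-p->2 2-q->4 4-p->2 5-p->5 5-q->5 6-p->6 6-q->6 7-p->7 7-q->7 8-p->8 8-q->8
1. fire R1 via {0↦5, 1↦2}  →  V:8 E:9  edges: 2-p->2 2-q->4 4-p->2 6-p->6 6-q->6 7-p->7 7-q->7 8-p->8 8-q->8
2. fire R1 via {0↦6, 1↦2}  →  V:7 E:7  edges: 2-p->2 2-q->4 4-p->2 7-p->7 7-q->7 8-p->8 8-q->8
3. fire R1 via {0↦7, 1↦2}  →  V:6 E:5  edges: 2-p->2 2-q->4 4-p->2 8-p->8 8-q->8
4. fire R1 via {0↦8, 1↦2}  →  V:5 E:3  edges: 2-p->2 2-q->4 4-p->2
5. fire R2 via {0↦2, 1↦3, 2↦4, 3↦0}  →  V:2 E:1  edges: 0-q->0
final graph: no rule applies after step 5
NF edges: [(0, 0, 'q')]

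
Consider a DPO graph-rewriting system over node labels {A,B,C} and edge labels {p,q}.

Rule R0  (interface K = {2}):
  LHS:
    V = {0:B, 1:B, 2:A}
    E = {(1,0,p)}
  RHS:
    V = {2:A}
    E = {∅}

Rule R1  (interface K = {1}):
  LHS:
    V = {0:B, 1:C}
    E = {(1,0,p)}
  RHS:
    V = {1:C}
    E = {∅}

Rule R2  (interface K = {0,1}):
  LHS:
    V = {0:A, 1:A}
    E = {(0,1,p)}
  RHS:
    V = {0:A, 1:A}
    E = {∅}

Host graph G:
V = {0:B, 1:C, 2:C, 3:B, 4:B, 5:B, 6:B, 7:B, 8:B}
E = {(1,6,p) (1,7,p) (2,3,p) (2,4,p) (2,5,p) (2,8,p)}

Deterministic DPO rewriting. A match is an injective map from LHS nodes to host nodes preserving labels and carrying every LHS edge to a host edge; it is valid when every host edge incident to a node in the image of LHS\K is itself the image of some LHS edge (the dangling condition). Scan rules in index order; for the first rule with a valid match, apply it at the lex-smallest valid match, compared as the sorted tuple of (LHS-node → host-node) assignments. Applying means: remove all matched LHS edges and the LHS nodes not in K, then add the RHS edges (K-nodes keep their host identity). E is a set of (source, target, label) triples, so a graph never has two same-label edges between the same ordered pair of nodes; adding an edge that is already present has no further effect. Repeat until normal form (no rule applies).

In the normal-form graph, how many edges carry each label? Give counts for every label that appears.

Answer: (no edges)

Steps:
start.  V:9 E:6  edges: 1-p->6 1-p->7 2-p->3 2-p->4 2-p->5 2-p->8
1. fire R1 via {0↦3, 1↦2}  →  V:8 E:5  edges: 1-p->6 1-p->7 2-p->4 2-p->5 2-p->8
2. fire R1 via {0↦4, 1↦2}  →  V:7 E:4  edges: 1-p->6 1-p->7 2-p->5 2-p->8
3. fire R1 via {0↦5, 1↦2}  →  V:6 E:3  edges: 1-p->6 1-p->7 2-p->8
4. fire R1 via {0↦6, 1↦1}  →  V:5 E:2  edges: 1-p->7 2-p->8
5. fire R1 via {0↦7, 1↦1}  →  V:4 E:1  edges: 2-p->8
6. fire R1 via {0↦8, 1↦2}  →  V:3 E:0  edges: ∅
final graph: no rule applies after step 6
NF edges: []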